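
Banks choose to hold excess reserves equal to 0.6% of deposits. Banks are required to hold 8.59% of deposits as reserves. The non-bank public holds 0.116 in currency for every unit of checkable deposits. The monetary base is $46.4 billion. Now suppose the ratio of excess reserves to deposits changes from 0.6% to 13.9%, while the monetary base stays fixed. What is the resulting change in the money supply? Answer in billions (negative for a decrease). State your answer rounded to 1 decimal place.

-97.2 billion

Initially m₁ = (1 + 0.116) / (0.0859 + 0.006 + 0.116) ≈ 5.3680, so M₁ = 5.3680 × 46.4 = 249.0752 billion.
After the change m₂ = (1 + 0.116) / (0.0859 + 0.139 + 0.116) ≈ 3.2737, so M₂ = 3.2737 × 46.4 ≈ 151.8997 billion.
ΔM = M₂ − M₁ = 151.8997 − 249.0752 = -97.1755 billion.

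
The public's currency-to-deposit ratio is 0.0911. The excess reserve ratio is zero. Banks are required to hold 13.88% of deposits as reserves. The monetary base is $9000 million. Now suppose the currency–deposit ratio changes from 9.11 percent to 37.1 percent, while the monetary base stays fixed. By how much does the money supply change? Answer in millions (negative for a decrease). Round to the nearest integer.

Initially m₁ = (1 + 0.0911) / (0.1388 + 0.0911) ≈ 4.74598, so M₁ = 4.74598 × 9000 = 42713.82 million.
After the change m₂ = (1 + 0.371) / (0.1388 + 0.371) ≈ 2.68929, so M₂ = 2.68929 × 9000 = 24203.61 million.
ΔM = M₂ − M₁ = 24203.61 − 42713.82 = -18510.21 million.

-18510 million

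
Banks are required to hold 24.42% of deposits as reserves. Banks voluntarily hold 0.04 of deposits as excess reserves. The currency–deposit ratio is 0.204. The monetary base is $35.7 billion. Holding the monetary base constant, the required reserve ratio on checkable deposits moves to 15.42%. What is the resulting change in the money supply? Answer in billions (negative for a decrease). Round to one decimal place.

Initially m₁ = (1 + 0.204) / (0.2442 + 0.04 + 0.204) ≈ 2.4662, so M₁ = 2.4662 × 35.7 ≈ 88.0433 billion.
After the change m₂ = (1 + 0.204) / (0.1542 + 0.04 + 0.204) ≈ 3.0236, so M₂ = 3.0236 × 35.7 ≈ 107.9425 billion.
ΔM = M₂ − M₁ = 107.9425 − 88.0433 = 19.8992 billion.

$19.9 billion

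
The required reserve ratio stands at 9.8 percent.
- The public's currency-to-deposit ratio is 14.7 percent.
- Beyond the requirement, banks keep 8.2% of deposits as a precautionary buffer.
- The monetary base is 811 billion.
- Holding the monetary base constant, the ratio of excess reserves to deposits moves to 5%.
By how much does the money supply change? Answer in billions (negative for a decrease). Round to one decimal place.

308.6 billion

Initially m₁ = (1 + 0.147) / (0.098 + 0.082 + 0.147) ≈ 3.50765, so M₁ = 3.50765 × 811 ≈ 2844.7042 billion.
After the change m₂ = (1 + 0.147) / (0.098 + 0.05 + 0.147) ≈ 3.88814, so M₂ = 3.88814 × 811 ≈ 3153.2815 billion.
ΔM = M₂ − M₁ = 3153.2815 − 2844.7042 = 308.5773 billion.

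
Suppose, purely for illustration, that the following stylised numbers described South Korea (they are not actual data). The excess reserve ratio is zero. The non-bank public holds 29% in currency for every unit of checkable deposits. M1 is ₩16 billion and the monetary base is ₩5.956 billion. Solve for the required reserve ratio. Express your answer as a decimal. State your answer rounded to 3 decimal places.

0.190

Using m = M/MB = 16/5.956 ≈ 2.686367. Since m = (1 + c)/(c + rr + e), the denominator satisfies c + rr + e = (1 + c)/m = (1 + 0.29) / 2.686367 ≈ 0.480202.
With c = 0.29 and e = 0, the required reserve ratio is 0.480202 − 0.29 − 0 = 0.190202.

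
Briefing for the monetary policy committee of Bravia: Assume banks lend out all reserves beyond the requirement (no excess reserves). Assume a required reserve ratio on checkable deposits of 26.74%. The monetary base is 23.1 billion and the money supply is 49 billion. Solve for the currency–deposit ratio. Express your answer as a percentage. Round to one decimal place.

38.6%

Using m = M/MB = 49/23.1 ≈ 2.121212. From m = (1 + c)/(c + rr + e), rearranging gives 1 + c = m·(c + rr + e), so c·(1 − m) = m·(rr + e) − 1.
Hence c = [m·(rr + e) − 1]/(1 − m) = [2.121212 × (0.2674 + 0) − 1] / (1 − 2.121212) ≈ 0.386000.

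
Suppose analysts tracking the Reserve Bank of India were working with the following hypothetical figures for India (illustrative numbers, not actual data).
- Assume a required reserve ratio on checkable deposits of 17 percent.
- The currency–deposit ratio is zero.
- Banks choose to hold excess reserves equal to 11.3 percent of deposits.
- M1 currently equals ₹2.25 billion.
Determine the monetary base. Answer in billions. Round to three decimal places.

The money multiplier is m = 1 / (rr + e) = 1 / (0.17 + 0.113) ≈ 3.53357.
MB = M / m = 2.25 / 3.53357 ≈ 0.6367 billion.

₹0.637 billion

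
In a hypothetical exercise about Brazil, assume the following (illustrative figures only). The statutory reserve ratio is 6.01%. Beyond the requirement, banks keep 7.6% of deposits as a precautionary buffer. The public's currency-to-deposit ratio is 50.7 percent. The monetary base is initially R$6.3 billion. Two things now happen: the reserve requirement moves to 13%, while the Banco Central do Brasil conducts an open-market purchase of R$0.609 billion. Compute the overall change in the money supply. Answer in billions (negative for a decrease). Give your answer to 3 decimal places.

-0.160 billion

Before: m₁ = (1 + 0.507) / (0.0601 + 0.076 + 0.507) ≈ 2.34334, MB₁ = 6.3, so M₁ = 2.34334 × 6.3 ≈ 14.763 billion.
After: m₂ = (1 + 0.507) / (0.13 + 0.076 + 0.507) ≈ 2.11360, MB₂ = 6.3 + 0.609 = 6.909, so M₂ = 2.11360 × 6.909 ≈ 14.6029 billion.
ΔM = M₂ − M₁ = 14.6029 − 14.763 = -0.1601 billion.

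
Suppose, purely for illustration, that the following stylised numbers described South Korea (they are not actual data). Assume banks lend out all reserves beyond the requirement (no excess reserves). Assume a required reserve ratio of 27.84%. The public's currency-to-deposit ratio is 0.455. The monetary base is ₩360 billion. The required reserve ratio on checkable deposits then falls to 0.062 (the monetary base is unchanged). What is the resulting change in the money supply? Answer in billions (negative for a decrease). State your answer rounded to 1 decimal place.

₩298.9 billion

Initially m₁ = (1 + 0.455) / (0.2784 + 0.455) ≈ 1.98391, so M₁ = 1.98391 × 360 = 714.2076 billion.
After the change m₂ = (1 + 0.455) / (0.062 + 0.455) ≈ 2.81431, so M₂ = 2.81431 × 360 = 1013.1516 billion.
ΔM = M₂ − M₁ = 1013.1516 − 714.2076 = 298.944 billion.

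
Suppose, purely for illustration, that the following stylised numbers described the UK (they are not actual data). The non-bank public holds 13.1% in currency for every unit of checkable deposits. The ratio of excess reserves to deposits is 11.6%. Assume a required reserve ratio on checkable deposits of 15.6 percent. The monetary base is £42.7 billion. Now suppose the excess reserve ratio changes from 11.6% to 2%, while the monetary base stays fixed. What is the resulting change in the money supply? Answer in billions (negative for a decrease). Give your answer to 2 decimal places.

£37.47 billion

Initially m₁ = (1 + 0.131) / (0.156 + 0.116 + 0.131) ≈ 2.80645, so M₁ = 2.80645 × 42.7 ≈ 119.8354 billion.
After the change m₂ = (1 + 0.131) / (0.156 + 0.02 + 0.131) ≈ 3.68404, so M₂ = 3.68404 × 42.7 ≈ 157.3085 billion.
ΔM = M₂ − M₁ = 157.3085 − 119.8354 = 37.4731 billion.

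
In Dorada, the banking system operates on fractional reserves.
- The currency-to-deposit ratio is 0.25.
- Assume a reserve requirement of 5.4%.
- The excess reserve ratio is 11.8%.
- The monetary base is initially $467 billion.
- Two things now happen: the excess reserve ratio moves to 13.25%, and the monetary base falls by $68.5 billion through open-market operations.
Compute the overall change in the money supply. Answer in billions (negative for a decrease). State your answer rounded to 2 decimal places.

Before: m₁ = (1 + 0.25) / (0.054 + 0.118 + 0.25) ≈ 2.962085, MB₁ = 467, so M₁ = 2.962085 × 467 ≈ 1383.2937 billion.
After: m₂ = (1 + 0.25) / (0.054 + 0.1325 + 0.25) ≈ 2.863688, MB₂ = 467 − 68.5 = 398.5, so M₂ = 2.863688 × 398.5 ≈ 1141.1797 billion.
ΔM = M₂ − M₁ = 1141.1797 − 1383.2937 = -242.114 billion.

-242.11 billion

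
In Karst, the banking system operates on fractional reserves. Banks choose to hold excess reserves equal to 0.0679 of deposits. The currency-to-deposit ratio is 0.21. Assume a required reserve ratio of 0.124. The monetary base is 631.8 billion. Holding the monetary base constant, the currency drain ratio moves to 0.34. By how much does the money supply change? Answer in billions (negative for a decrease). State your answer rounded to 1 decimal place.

-310.5 billion

Initially m₁ = (1 + 0.21) / (0.124 + 0.0679 + 0.21) ≈ 3.01070, so M₁ = 3.01070 × 631.8 ≈ 1902.1603 billion.
After the change m₂ = (1 + 0.34) / (0.124 + 0.0679 + 0.34) ≈ 2.51927, so M₂ = 2.51927 × 631.8 ≈ 1591.6748 billion.
ΔM = M₂ − M₁ = 1591.6748 − 1902.1603 = -310.4855 billion.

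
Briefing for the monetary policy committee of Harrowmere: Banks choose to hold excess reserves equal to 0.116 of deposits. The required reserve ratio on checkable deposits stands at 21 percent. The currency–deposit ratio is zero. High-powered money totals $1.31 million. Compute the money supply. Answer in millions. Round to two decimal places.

The money multiplier is m = 1 / (rr + e) = 1 / (0.21 + 0.116) ≈ 3.0675.
So M = m × MB = 3.0675 × 1.31 ≈ 4.0184 million.

$4.02 million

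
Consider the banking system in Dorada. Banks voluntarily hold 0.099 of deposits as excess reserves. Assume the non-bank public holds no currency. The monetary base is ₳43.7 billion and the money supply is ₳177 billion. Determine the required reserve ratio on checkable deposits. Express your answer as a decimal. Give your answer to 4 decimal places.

0.1479

Using m = M/MB = 177/43.7 ≈ 4.050343. Since m = (1 + c)/(c + rr + e), the denominator satisfies c + rr + e = (1 + c)/m = (1 + 0) / 4.050343 ≈ 0.246893.
With c = 0 and e = 0.099, the required reserve ratio on checkable deposits is 0.246893 − 0 − 0.099 = 0.147893.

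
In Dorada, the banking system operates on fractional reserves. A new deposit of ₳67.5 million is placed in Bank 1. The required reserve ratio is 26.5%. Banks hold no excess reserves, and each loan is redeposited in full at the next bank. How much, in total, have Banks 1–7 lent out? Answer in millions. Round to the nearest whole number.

₳166 million

Bank i lends (1 − rr)^i of the original deposit: Bank 1 lends 67.5·0.7350 = 49.6125, Bank 2 lends 67.5·0.7350² ≈ 36.4652, and so on.
Summing a geometric series: total = 67.5·[0.7350·(1 − 0.7350^7) / (1 − 0.7350)] ≈ 165.5221 million.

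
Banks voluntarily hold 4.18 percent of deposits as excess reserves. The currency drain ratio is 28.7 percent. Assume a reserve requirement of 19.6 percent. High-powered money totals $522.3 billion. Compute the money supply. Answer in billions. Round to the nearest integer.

$1281 billion

The money multiplier is m = (1 + c) / (rr + e + c) = (1 + 0.287) / (0.196 + 0.0418 + 0.287) ≈ 2.4524.
So M = m × MB = 2.4524 × 522.3 ≈ 1280.8885 billion.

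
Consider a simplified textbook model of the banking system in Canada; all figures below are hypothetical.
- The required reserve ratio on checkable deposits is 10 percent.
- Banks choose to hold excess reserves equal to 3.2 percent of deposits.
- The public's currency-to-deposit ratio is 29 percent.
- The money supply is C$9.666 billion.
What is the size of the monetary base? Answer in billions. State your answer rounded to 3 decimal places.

C$3.162 billion

The money multiplier is m = (1 + c) / (rr + e + c) = (1 + 0.29) / (0.1 + 0.032 + 0.29) ≈ 3.05687.
MB = M / m = 9.666 / 3.05687 ≈ 3.1621 billion.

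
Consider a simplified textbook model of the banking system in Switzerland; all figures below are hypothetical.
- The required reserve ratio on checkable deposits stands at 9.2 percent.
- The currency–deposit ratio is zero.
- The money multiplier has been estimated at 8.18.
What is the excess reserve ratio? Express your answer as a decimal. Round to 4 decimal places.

0.0302

Using m = 8.18. Since m = (1 + c)/(c + rr + e), the denominator satisfies c + rr + e = (1 + c)/m = (1 + 0) / 8.18 ≈ 0.122249.
With c = 0 and rr = 0.092, the excess reserve ratio is 0.122249 − 0 − 0.092 = 0.030249.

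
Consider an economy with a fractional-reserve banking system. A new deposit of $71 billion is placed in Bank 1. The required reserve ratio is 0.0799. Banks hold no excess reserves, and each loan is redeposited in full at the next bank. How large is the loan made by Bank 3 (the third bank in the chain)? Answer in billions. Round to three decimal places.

Each bank lends a fraction (1 − rr) = 0.9201 of the deposit it receives, so Bank 3 receives 71·0.9201^2 and lends 71·0.9201^3 ≈ 55.3049 billion.

$55.305 billion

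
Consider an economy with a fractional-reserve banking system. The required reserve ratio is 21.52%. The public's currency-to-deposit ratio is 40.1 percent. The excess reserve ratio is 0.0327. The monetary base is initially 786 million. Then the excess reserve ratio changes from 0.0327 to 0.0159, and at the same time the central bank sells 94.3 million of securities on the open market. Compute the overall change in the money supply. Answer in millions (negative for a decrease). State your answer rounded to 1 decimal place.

-163.9 million

Before: m₁ = (1 + 0.401) / (0.2152 + 0.0327 + 0.401) ≈ 2.15904, MB₁ = 786, so M₁ = 2.15904 × 786 ≈ 1697.0054 million.
After: m₂ = (1 + 0.401) / (0.2152 + 0.0159 + 0.401) ≈ 2.21642, MB₂ = 786 − 94.3 = 691.7, so M₂ = 2.21642 × 691.7 ≈ 1533.0977 million.
ΔM = M₂ − M₁ = 1533.0977 − 1697.0054 = -163.9077 million.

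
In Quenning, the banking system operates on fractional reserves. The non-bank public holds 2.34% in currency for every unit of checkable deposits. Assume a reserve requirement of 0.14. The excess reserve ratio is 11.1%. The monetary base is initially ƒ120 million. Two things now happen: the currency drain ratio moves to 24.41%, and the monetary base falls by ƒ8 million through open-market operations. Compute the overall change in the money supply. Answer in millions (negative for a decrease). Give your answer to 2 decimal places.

-166.11 million

Before: m₁ = (1 + 0.0234) / (0.14 + 0.111 + 0.0234) ≈ 3.729592, MB₁ = 120, so M₁ = 3.729592 × 120 ≈ 447.551 million.
After: m₂ = (1 + 0.2441) / (0.14 + 0.111 + 0.2441) ≈ 2.512826, MB₂ = 120 − 8 = 112, so M₂ = 2.512826 × 112 ≈ 281.4365 million.
ΔM = M₂ − M₁ = 281.4365 − 447.551 = -166.1145 million.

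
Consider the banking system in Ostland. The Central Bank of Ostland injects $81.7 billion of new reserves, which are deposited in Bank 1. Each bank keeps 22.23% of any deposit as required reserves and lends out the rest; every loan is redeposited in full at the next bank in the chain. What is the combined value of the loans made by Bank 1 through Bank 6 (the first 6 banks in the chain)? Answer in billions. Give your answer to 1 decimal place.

$222.6 billion

Bank i lends (1 − rr)^i of the original deposit: Bank 1 lends 81.7·0.7777 ≈ 63.5381, Bank 2 lends 81.7·0.7777² ≈ 49.4136, and so on.
Summing a geometric series: total = 81.7·[0.7777·(1 − 0.7777^6) / (1 − 0.7777)] ≈ 222.5849 billion.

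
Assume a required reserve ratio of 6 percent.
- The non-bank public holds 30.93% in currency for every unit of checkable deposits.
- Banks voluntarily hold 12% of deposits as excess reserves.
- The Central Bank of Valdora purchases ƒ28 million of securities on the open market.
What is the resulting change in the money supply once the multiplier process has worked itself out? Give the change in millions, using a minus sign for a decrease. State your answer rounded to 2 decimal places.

ƒ74.92 million

The money multiplier is m = (1 + c) / (rr + e + c) = (1 + 0.3093) / (0.06 + 0.12 + 0.3093) ≈ 2.67586.
The purchase adds 28 million of base, so ΔM = m × ΔMB = 2.67586 × (+28) ≈ 74.9241 million.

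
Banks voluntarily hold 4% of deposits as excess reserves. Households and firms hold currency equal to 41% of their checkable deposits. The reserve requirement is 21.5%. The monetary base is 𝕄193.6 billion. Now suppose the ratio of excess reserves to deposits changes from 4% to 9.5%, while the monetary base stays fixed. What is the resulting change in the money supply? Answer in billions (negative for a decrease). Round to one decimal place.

Initially m₁ = (1 + 0.41) / (0.215 + 0.04 + 0.41) ≈ 2.12030, so M₁ = 2.12030 × 193.6 ≈ 410.4901 billion.
After the change m₂ = (1 + 0.41) / (0.215 + 0.095 + 0.41) ≈ 1.95833, so M₂ = 1.95833 × 193.6 ≈ 379.1327 billion.
ΔM = M₂ − M₁ = 379.1327 − 410.4901 = -31.3574 billion.

-31.4 billion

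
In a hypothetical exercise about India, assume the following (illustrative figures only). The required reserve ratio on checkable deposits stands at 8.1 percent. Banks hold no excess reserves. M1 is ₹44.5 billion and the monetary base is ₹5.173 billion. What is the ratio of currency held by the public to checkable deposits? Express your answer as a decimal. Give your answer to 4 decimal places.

0.0399

Using m = M/MB = 44.5/5.173 ≈ 8.602358. From m = (1 + c)/(c + rr + e), rearranging gives 1 + c = m·(c + rr + e), so c·(1 − m) = m·(rr + e) − 1.
Hence c = [m·(rr + e) − 1]/(1 − m) = [8.602358 × (0.081 + 0) − 1] / (1 − 8.602358) ≈ 0.039884.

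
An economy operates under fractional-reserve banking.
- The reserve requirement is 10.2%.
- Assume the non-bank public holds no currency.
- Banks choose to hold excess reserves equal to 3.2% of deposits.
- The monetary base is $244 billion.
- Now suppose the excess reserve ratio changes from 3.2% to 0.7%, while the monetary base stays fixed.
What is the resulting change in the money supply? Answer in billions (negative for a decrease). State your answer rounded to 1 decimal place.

Initially m₁ = 1 / (0.102 + 0.032) ≈ 7.46269, so M₁ = 7.46269 × 244 ≈ 1820.8964 billion.
After the change m₂ = 1 / (0.102 + 0.007) ≈ 9.17431, so M₂ = 9.17431 × 244 ≈ 2238.5316 billion.
ΔM = M₂ − M₁ = 2238.5316 − 1820.8964 = 417.6352 billion.

$417.6 billion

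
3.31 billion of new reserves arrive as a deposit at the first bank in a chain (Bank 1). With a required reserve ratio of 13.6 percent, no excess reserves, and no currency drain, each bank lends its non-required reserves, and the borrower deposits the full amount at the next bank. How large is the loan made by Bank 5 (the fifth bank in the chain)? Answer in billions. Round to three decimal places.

Each bank lends a fraction (1 − rr) = 0.8640 of the deposit it receives, so Bank 5 receives 3.31·0.8640^4 and lends 3.31·0.8640^5 ≈ 1.5937 billion.

1.594 billion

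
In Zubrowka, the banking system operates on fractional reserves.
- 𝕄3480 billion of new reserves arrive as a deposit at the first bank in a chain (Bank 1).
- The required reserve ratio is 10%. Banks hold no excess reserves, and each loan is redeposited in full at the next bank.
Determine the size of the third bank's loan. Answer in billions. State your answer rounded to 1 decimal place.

Each bank lends a fraction (1 − rr) = 0.9000 of the deposit it receives, so Bank 3 receives 3480·0.9000^2 and lends 3480·0.9000^3 = 2536.9200 billion.

𝕄2536.9 billion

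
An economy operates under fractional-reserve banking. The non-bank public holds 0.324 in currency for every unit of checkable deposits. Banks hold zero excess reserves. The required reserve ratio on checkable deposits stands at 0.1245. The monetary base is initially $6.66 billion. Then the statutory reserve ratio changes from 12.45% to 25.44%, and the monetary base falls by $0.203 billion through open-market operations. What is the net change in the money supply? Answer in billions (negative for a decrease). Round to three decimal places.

Before: m₁ = (1 + 0.324) / (0.1245 + 0.324) ≈ 2.95206, MB₁ = 6.66, so M₁ = 2.95206 × 6.66 ≈ 19.6607 billion.
After: m₂ = (1 + 0.324) / (0.2544 + 0.324) ≈ 2.28907, MB₂ = 6.66 − 0.203 = 6.457, so M₂ = 2.28907 × 6.457 ≈ 14.7805 billion.
ΔM = M₂ − M₁ = 14.7805 − 19.6607 = -4.8802 billion.

-4.880 billion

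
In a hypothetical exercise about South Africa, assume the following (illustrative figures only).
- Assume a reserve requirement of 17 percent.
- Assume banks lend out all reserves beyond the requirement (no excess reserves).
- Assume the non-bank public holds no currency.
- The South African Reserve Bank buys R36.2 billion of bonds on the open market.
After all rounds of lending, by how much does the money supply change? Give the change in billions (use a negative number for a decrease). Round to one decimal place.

R212.9 billion

The simple money multiplier is m = 1/rr = 1/0.17 ≈ 5.8824.
An open-market purchase increases the monetary base by 36.2 billion, so ΔM = m × ΔMB = 5.8824 × 36.2 ≈ 212.9429 billion.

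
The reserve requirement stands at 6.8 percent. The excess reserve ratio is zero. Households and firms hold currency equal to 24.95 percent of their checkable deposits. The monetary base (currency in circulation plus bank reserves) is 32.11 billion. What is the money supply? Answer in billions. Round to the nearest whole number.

The money multiplier is m = (1 + c) / (rr + c) = (1 + 0.2495) / (0.068 + 0.2495) ≈ 3.9354.
So M = m × MB = 3.9354 × 32.11 ≈ 126.3657 billion.

126 billion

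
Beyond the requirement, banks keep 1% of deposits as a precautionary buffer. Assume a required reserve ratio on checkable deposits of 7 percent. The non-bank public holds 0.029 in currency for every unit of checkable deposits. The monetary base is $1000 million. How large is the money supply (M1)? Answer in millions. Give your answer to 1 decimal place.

$9440.4 million

The money multiplier is m = (1 + c) / (rr + e + c) = (1 + 0.029) / (0.07 + 0.01 + 0.029) ≈ 9.44037.
So M = m × MB = 9.44037 × 1000 = 9440.37 million.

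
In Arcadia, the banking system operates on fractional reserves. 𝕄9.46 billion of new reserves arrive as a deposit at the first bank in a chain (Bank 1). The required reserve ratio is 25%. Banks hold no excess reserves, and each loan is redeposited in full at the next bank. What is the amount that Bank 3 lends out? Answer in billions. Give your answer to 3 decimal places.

𝕄3.991 billion

Each bank lends a fraction (1 − rr) = 0.7500 of the deposit it receives, so Bank 3 receives 9.46·0.7500^2 and lends 9.46·0.7500^3 ≈ 3.9909 billion.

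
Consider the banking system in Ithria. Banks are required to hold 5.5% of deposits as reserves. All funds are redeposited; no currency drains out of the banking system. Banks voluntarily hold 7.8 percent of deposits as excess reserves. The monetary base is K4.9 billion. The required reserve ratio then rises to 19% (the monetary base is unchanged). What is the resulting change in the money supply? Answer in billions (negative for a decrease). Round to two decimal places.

Initially m₁ = 1 / (0.055 + 0.078) ≈ 7.5188, so M₁ = 7.5188 × 4.9 ≈ 36.8421 billion.
After the change m₂ = 1 / (0.19 + 0.078) ≈ 3.7313, so M₂ = 3.7313 × 4.9 ≈ 18.2834 billion.
ΔM = M₂ − M₁ = 18.2834 − 36.8421 = -18.5587 billion.

-18.56 billion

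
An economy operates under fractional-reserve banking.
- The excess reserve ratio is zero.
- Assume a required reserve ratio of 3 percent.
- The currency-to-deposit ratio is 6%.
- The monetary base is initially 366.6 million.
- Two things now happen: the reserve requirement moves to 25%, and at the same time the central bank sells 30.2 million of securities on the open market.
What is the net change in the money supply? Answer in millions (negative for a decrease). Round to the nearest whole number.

-3167 million

Before: m₁ = (1 + 0.06) / (0.03 + 0.06) ≈ 11.7778, MB₁ = 366.6, so M₁ = 11.7778 × 366.6 ≈ 4317.7415 million.
After: m₂ = (1 + 0.06) / (0.25 + 0.06) ≈ 3.4194, MB₂ = 366.6 − 30.2 = 336.4, so M₂ = 3.4194 × 336.4 ≈ 1150.2862 million.
ΔM = M₂ − M₁ = 1150.2862 − 4317.7415 = -3167.4553 million.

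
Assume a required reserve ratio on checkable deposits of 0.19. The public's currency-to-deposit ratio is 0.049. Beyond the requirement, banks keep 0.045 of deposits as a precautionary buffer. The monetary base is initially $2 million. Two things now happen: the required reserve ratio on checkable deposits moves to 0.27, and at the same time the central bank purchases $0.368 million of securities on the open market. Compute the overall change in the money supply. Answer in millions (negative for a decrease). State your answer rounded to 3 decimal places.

-0.563 million

Before: m₁ = (1 + 0.049) / (0.19 + 0.045 + 0.049) ≈ 3.69366, MB₁ = 2, so M₁ = 3.69366 × 2 ≈ 7.3873 million.
After: m₂ = (1 + 0.049) / (0.27 + 0.045 + 0.049) ≈ 2.88187, MB₂ = 2 + 0.368 = 2.368, so M₂ = 2.88187 × 2.368 ≈ 6.8243 million.
ΔM = M₂ − M₁ = 6.8243 − 7.3873 = -0.563 million.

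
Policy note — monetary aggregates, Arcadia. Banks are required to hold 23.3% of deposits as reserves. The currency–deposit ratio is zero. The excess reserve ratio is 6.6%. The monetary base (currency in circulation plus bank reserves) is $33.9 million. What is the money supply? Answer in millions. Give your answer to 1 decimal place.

$113.4 million

The money multiplier is m = 1 / (rr + e) = 1 / (0.233 + 0.066) ≈ 3.3445.
So M = m × MB = 3.3445 × 33.9 ≈ 113.3785 million.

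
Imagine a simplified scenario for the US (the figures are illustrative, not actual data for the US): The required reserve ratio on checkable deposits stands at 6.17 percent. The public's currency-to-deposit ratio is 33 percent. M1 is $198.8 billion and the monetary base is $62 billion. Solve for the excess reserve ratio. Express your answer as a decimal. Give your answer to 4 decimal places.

Using m = M/MB = 198.8/62 ≈ 3.206452. Since m = (1 + c)/(c + rr + e), the denominator satisfies c + rr + e = (1 + c)/m = (1 + 0.33) / 3.206452 ≈ 0.414789.
With c = 0.33 and rr = 0.0617, the excess reserve ratio is 0.414789 − 0.33 − 0.0617 = 0.023089.

0.0231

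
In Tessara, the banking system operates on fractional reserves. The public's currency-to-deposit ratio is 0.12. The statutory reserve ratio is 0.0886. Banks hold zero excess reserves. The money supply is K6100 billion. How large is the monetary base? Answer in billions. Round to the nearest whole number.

K1136 billion

The money multiplier is m = (1 + c) / (rr + c) = (1 + 0.12) / (0.0886 + 0.12) ≈ 5.36913.
MB = M / m = 6100 / 5.36913 ≈ 1136.1245 billion.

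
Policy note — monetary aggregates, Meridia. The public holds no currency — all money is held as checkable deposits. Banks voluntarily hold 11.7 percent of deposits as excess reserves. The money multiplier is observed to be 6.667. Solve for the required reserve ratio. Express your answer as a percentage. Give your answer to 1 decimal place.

Using m = 6.667. Since m = (1 + c)/(c + rr + e), the denominator satisfies c + rr + e = (1 + c)/m = (1 + 0) / 6.667 ≈ 0.149993.
With c = 0 and e = 0.117, the required reserve ratio is 0.149993 − 0 − 0.117 = 0.032993.

3.3%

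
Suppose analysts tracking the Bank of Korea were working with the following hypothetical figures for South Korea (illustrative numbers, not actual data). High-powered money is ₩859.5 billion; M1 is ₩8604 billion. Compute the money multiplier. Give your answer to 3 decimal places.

10.010

The money multiplier is m = M / MB = 8604 / 859.5 ≈ 10.01047.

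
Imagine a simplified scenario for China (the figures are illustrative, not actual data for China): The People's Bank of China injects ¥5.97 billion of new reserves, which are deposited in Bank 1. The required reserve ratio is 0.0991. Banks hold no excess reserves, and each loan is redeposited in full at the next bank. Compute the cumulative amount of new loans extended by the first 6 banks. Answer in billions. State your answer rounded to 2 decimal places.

¥25.26 billion

Bank i lends (1 − rr)^i of the original deposit: Bank 1 lends 5.97·0.9009 ≈ 5.3784, Bank 2 lends 5.97·0.9009² ≈ 4.8454, and so on.
Summing a geometric series: total = 5.97·[0.9009·(1 − 0.9009^6) / (1 − 0.9009)] ≈ 25.2562 billion.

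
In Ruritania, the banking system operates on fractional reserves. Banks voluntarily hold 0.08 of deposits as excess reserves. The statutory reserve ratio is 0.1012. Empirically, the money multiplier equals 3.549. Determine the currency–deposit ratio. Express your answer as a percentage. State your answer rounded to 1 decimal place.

14.0%

Using m = 3.549. From m = (1 + c)/(c + rr + e), rearranging gives 1 + c = m·(c + rr + e), so c·(1 − m) = m·(rr + e) − 1.
Hence c = [m·(rr + e) − 1]/(1 − m) = [3.549 × (0.1012 + 0.08) − 1] / (1 − 3.549) ≈ 0.140024.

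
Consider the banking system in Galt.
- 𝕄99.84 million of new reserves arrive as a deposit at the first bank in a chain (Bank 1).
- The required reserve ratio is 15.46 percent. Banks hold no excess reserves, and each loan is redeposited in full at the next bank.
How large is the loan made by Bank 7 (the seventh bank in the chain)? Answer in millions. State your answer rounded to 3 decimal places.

𝕄30.813 million

Each bank lends a fraction (1 − rr) = 0.8454 of the deposit it receives, so Bank 7 receives 99.84·0.8454^6 and lends 99.84·0.8454^7 ≈ 30.8134 million.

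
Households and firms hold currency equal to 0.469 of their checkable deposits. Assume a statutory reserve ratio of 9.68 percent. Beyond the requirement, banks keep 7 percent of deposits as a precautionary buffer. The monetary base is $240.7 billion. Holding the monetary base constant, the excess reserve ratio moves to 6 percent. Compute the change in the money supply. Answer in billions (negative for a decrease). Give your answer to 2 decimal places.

$8.89 billion

Initially m₁ = (1 + 0.469) / (0.0968 + 0.07 + 0.469) ≈ 2.310475, so M₁ = 2.310475 × 240.7 ≈ 556.1313 billion.
After the change m₂ = (1 + 0.469) / (0.0968 + 0.06 + 0.469) ≈ 2.347395, so M₂ = 2.347395 × 240.7 ≈ 565.018 billion.
ΔM = M₂ − M₁ = 565.018 − 556.1313 = 8.8867 billion.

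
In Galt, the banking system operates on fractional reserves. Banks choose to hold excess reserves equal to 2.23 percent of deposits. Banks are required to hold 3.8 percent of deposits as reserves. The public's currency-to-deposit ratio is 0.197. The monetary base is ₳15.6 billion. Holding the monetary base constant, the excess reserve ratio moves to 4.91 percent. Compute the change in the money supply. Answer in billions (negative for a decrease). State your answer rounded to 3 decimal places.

-6.846 billion

Initially m₁ = (1 + 0.197) / (0.038 + 0.0223 + 0.197) ≈ 4.652157, so M₁ = 4.652157 × 15.6 ≈ 72.5736 billion.
After the change m₂ = (1 + 0.197) / (0.038 + 0.0491 + 0.197) ≈ 4.213305, so M₂ = 4.213305 × 15.6 ≈ 65.7276 billion.
ΔM = M₂ − M₁ = 65.7276 − 72.5736 = -6.846 billion.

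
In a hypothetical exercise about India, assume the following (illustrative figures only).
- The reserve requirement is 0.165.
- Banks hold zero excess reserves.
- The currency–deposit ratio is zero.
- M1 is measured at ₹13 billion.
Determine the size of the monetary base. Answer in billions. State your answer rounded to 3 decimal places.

₹2.145 billion

With no currency drain and no excess reserves, the money multiplier is m = 1/rr = 1/0.165 ≈ 6.060606.
The monetary base is MB = M / m = 13 / 6.060606 ≈ 2.145 billion.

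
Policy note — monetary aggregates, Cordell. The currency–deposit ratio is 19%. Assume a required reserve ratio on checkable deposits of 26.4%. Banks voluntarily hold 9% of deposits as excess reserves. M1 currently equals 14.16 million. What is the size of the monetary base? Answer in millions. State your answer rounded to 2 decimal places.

6.47 million

The money multiplier is m = (1 + c) / (rr + e + c) = (1 + 0.19) / (0.264 + 0.09 + 0.19) = 2.18750.
MB = M / m = 14.16 / 2.18750 ≈ 6.4731 million.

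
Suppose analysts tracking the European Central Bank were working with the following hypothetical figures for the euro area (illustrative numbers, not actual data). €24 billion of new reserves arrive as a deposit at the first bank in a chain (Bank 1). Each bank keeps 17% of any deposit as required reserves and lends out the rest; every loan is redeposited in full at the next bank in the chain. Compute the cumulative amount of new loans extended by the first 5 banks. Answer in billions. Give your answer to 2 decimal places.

Bank i lends (1 − rr)^i of the original deposit: Bank 1 lends 24·0.8300 = 19.9200, Bank 2 lends 24·0.8300² = 16.5336, and so on.
Summing a geometric series: total = 24·[0.8300·(1 − 0.8300^5) / (1 − 0.8300)] ≈ 71.0202 billion.

€71.02 billion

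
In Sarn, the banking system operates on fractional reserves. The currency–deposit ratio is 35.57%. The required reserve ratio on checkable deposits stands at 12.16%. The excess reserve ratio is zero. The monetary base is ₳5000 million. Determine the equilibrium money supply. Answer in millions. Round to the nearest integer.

₳14202 million

The money multiplier is m = (1 + c) / (rr + c) = (1 + 0.3557) / (0.1216 + 0.3557) ≈ 2.84035.
So M = m × MB = 2.84035 × 5000 = 14201.75 million.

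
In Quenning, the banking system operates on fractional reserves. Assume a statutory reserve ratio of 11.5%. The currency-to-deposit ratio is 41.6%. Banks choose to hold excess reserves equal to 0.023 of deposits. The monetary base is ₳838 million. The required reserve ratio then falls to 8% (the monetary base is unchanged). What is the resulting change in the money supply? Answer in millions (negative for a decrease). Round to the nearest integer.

₳144 million

Initially m₁ = (1 + 0.416) / (0.115 + 0.023 + 0.416) ≈ 2.5560, so M₁ = 2.5560 × 838 = 2141.928 million.
After the change m₂ = (1 + 0.416) / (0.08 + 0.023 + 0.416) ≈ 2.7283, so M₂ = 2.7283 × 838 = 2286.3154 million.
ΔM = M₂ − M₁ = 2286.3154 − 2141.928 = 144.3874 million.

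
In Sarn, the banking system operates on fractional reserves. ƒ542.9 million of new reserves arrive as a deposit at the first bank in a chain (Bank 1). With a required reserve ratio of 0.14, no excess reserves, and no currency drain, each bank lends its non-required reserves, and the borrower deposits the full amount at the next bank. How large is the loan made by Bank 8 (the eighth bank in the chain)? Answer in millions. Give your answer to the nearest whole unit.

ƒ162 million

Each bank lends a fraction (1 − rr) = 0.8600 of the deposit it receives, so Bank 8 receives 542.9·0.8600^7 and lends 542.9·0.8600^8 ≈ 162.4454 million.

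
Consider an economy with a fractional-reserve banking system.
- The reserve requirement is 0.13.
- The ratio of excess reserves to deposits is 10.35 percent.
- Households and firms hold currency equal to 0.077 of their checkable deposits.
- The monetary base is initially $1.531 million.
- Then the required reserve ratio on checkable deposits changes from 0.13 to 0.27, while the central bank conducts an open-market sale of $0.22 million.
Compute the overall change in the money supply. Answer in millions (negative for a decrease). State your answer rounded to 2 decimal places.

-2.18 million

Before: m₁ = (1 + 0.077) / (0.13 + 0.1035 + 0.077) ≈ 3.4686, MB₁ = 1.531, so M₁ = 3.4686 × 1.531 ≈ 5.3104 million.
After: m₂ = (1 + 0.077) / (0.27 + 0.1035 + 0.077) ≈ 2.3907, MB₂ = 1.531 − 0.22 = 1.311, so M₂ = 2.3907 × 1.311 ≈ 3.1342 million.
ΔM = M₂ − M₁ = 3.1342 − 5.3104 = -2.1762 million.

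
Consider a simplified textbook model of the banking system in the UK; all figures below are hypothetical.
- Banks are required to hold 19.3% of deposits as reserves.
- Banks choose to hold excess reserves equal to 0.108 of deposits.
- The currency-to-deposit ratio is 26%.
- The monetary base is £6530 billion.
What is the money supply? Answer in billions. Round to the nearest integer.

The money multiplier is m = (1 + c) / (rr + e + c) = (1 + 0.26) / (0.193 + 0.108 + 0.26) ≈ 2.24599.
So M = m × MB = 2.24599 × 6530 = 14666.3147 billion.

£14666 billion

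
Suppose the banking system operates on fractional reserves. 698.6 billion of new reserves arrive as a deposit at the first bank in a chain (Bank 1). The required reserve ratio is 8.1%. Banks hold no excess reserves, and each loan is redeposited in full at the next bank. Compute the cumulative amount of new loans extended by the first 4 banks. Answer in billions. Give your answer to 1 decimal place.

2272.5 billion

Bank i lends (1 − rr)^i of the original deposit: Bank 1 lends 698.6·0.9190 = 642.0134, Bank 2 lends 698.6·0.9190² ≈ 590.0103, and so on.
Summing a geometric series: total = 698.6·[0.9190·(1 − 0.9190^4) / (1 − 0.9190)] ≈ 2272.5429 billion.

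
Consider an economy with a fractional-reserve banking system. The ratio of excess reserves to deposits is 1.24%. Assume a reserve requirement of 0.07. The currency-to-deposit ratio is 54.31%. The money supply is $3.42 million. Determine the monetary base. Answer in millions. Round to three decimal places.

$1.386 million

The money multiplier is m = (1 + c) / (rr + e + c) = (1 + 0.5431) / (0.07 + 0.0124 + 0.5431) ≈ 2.46699.
MB = M / m = 3.42 / 2.46699 ≈ 1.3863 million.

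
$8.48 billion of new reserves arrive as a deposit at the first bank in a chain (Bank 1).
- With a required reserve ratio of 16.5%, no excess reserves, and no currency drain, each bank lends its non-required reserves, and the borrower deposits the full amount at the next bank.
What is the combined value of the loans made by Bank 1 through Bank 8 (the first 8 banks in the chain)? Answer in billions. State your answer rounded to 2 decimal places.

Bank i lends (1 − rr)^i of the original deposit: Bank 1 lends 8.48·0.8350 = 7.0808, Bank 2 lends 8.48·0.8350² ≈ 5.9125, and so on.
Summing a geometric series: total = 8.48·[0.8350·(1 − 0.8350^8) / (1 − 0.8350)] ≈ 32.7727 billion.

$32.77 billion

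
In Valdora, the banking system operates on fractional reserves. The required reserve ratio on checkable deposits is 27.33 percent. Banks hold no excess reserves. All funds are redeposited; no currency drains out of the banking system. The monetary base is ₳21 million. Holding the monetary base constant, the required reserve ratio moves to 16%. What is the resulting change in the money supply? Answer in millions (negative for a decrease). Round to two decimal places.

Initially m₁ = 1 / (0.2733) ≈ 3.65898, so M₁ = 3.65898 × 21 ≈ 76.8386 million.
After the change m₂ = 1 / (0.16) = 6.25, so M₂ = 6.25 × 21 = 131.25 million.
ΔM = M₂ − M₁ = 131.25 − 76.8386 = 54.4114 million.

₳54.41 million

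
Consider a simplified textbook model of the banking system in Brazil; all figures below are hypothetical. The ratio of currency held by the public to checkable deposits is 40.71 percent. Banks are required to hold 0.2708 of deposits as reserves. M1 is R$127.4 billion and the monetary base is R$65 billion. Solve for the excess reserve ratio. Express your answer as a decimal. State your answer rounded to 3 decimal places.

Using m = M/MB = 127.4/65 = 1.960000. Since m = (1 + c)/(c + rr + e), the denominator satisfies c + rr + e = (1 + c)/m = (1 + 0.4071) / 1.960000 ≈ 0.717908.
With c = 0.4071 and rr = 0.2708, the excess reserve ratio is 0.717908 − 0.4071 − 0.2708 = 0.040008.

0.040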